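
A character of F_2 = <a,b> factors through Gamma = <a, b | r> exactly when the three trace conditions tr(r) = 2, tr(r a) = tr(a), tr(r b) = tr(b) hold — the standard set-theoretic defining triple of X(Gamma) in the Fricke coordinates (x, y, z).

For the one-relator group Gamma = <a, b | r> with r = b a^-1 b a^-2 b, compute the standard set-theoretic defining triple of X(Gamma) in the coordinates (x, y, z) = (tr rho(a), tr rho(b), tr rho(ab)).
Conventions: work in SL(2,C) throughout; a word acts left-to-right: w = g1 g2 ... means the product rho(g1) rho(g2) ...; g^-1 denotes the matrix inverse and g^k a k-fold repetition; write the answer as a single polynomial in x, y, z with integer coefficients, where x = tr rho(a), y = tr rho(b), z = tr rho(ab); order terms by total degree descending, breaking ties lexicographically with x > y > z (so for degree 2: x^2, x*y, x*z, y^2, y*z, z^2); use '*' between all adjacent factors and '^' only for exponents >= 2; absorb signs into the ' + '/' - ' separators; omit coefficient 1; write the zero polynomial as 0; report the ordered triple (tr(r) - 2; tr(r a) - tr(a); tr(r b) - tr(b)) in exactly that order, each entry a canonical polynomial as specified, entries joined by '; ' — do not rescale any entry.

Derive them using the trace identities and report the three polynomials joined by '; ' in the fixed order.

x^3*y^3 - 2*x^2*y^2*z - x^3*y - x*y^3 + x*y*z^2 + x^2*z + y^2*z + x*y - z - 2; x^3*y^2*z - x^4*y - 2*x^2*y*z^2 + x^3*z - x*y^2*z + x*z^3 + 3*x^2*y + y*z^2 - 3*x*z - x - y; x^3*y^4 - 2*x^2*y^3*z - 2*x^3*y^2 - x*y^4 + x*y^2*z^2 + 3*x^2*y*z + y^3*z + 2*x*y^2 - x*z^2 - 2*y*z + x - y

reduce: tr(b^2) = tr(b) tr(b) - tr(1) = y^2 - 2
so tr(b^3) = tr(b) tr(b^2) - tr(b) = y^3 - 3*y
tr(a b^2) = tr(b) tr(a b) - tr(a) = y*z - x
reduce: tr(b^3 a) = tr(b) tr(a b^2) - tr(a b) = y^2*z - x*y - z
tr(b a^-1 b^2) = tr(b^3) tr(a) - tr(b^3 a) = x*y^3 - y^2*z - 2*x*y + z
tr(a b a b) = tr(a b) tr(a b) - tr(1) = z^2 - 2
tr(a b a) = tr(a) tr(b a) - tr(b) = x*z - y
reduce: tr(b^2 a b a) = tr(b) tr(a b a b) - tr(a b a) = y*z^2 - x*z - y
reduce: tr(b a^-1 b^2 a) = tr(b^2 a b) tr(a) - tr(b^2 a b a) = x*y^2*z - x^2*y - y*z^2 + y
tr(a^-1 b^2 a^-1 b) = tr(b a^-1 b^2) tr(a) - tr(b a^-1 b^2 a) = x^2*y^3 - 2*x*y^2*z - x^2*y + y*z^2 + x*z - y
tr(b a^-1 b a^-2 b) = tr(a^-1 b^2 a^-1 b) tr(a) - tr(a^-1 b^2 a^-1 b a) = x^3*y^3 - 2*x^2*y^2*z - x^3*y - x*y^3 + x*y*z^2 + x^2*z + y^2*z + x*y - z
so tr(b a b^2 a^-1) = tr(b a b^2) tr(a) - tr(b a b^2 a)   [inverse elimination on a] = x*y^2*z - x^2*y - y*z^2 + y
tr(b a^-2 b a b) = tr(b a b^2 a^-1) tr(a) - tr(b a b^2)   [inverse elimination on a] = x^2*y^2*z - x^3*y - x*y*z^2 - y^2*z + 2*x*y + z
so tr(b a b a b a) = tr(b a) tr(b a b a) - tr(b^-1 a^-1)   [split at a repeated b] = z^3 - 3*z
so tr(b a b a b a^-1) = tr(b a b a b) tr(a) - tr(b a b a b a)   [inverse elimination on a] = x*y*z^2 - x^2*z - z^3 - x*y + 3*z
tr(b a^-2 b a b a) = tr(b a b a b a^-1) tr(a) - tr(b a b a b)   [inverse elimination on a] = x^2*y*z^2 - x^3*z - x*z^3 - x^2*y - y*z^2 + 4*x*z + y
tr(b a^-1 b a^-2 b a) = tr(b a^-2 b a b) tr(a) - tr(b a^-2 b a b a)   [inverse elimination on a] = x^3*y^2*z - x^4*y - 2*x^2*y*z^2 + x^3*z - x*y^2*z + x*z^3 + 3*x^2*y + y*z^2 - 3*x*z - y
tr(b^4) = tr(b) tr(b^3) - tr(b^2)   [square of b] = y^4 - 4*y^2 + 2
reduce: tr(b^4 a) = tr(b) tr(b a b^2) - tr(b a b)   [square of b] = y^3*z - x*y^2 - 2*y*z + x
reduce: tr(b^4 a^-1) = tr(b^4) tr(a) - tr(b^4 a)   [inverse elimination on a] = x*y^4 - y^3*z - 3*x*y^2 + 2*y*z + x
tr(b a^-2 b^3) = tr(b^4 a^-1) tr(a) - tr(b^4)   [inverse elimination on a] = x^2*y^4 - x*y^3*z - 3*x^2*y^2 - y^4 + 2*x*y*z + x^2 + 4*y^2 - 2
reduce: tr(b^3 a b a) = tr(b) tr(b a b a b) - tr(b a b a)   [square of b] = y^2*z^2 - x*y*z - y^2 - z^2 + 2
reduce: tr(b^3 a b a^-1) = tr(b^3 a b) tr(a) - tr(b^3 a b a)   [inverse elimination on a] = x*y^3*z - x^2*y^2 - y^2*z^2 - x*y*z + x^2 + y^2 + z^2 - 2
tr(b a^-2 b^3 a) = tr(b^3 a b a^-1) tr(a) - tr(b^3 a b)   [inverse elimination on a] = x^2*y^3*z - x^3*y^2 - x*y^2*z^2 - x^2*y*z - y^3*z + x^3 + 2*x*y^2 + x*z^2 + 2*y*z - 3*x
tr(b a^-1 b a^-2 b^2) = tr(b a^-2 b^3) tr(a) - tr(b a^-2 b^3 a)   [inverse elimination on a] = x^3*y^4 - 2*x^2*y^3*z - 2*x^3*y^2 - x*y^4 + x*y^2*z^2 + 3*x^2*y*z + y^3*z + 2*x*y^2 - x*z^2 - 2*y*z + x
assemble the triple (tr(r) - 2; tr(r a) - x; tr(r b) - y)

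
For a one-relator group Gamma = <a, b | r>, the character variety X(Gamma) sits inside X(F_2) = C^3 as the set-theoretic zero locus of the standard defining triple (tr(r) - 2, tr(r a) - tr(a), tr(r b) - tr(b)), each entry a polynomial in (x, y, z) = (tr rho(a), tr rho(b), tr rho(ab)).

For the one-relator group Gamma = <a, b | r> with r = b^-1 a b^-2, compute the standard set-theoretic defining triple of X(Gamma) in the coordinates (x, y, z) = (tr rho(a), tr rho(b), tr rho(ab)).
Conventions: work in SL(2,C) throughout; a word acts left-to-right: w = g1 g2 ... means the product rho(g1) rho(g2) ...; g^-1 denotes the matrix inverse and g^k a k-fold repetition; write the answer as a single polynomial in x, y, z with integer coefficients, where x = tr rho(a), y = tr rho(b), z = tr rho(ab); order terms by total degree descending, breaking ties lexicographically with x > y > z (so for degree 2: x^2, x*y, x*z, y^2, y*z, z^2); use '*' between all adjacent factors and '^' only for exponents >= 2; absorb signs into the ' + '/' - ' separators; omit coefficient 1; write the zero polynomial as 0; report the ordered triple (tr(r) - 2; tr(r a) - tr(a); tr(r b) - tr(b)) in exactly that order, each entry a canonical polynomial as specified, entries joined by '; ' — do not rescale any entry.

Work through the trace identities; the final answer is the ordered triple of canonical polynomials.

x*y^3 - y^2*z - 2*x*y + z - 2; x^2*y^3 - 2*x*y^2*z - x^2*y + y*z^2 + x*z - x - y; x*y^2 - y*z - x - y

tr(b^-1 a) = tr(a) tr(b) - tr(a b)  (eliminate b^-1) = x*y - z
tr(b^-2 a) = tr(b^-1 a) tr(b) - tr(b^-1 a b)  (eliminate b^-1) = x*y^2 - y*z - x
tr(b^-1 a b^-2) = tr(b^-2 a) tr(b) - tr(b^-2 a b)  (eliminate b^-1) = x*y^3 - y^2*z - 2*x*y + z
tr(a^2) = tr(a) tr(a) - tr(1)  (reduce the a square) = x^2 - 2
tr(a^2 b) = tr(a) tr(b a) - tr(b)  (reduce the a square) = x*z - y
next, tr(a b^-1 a) = tr(a^2) tr(b) - tr(a^2 b)  (eliminate b^-1) = x^2*y - x*z - y
and tr(a b a b) = tr(a b) tr(a b) - tr(1)  (split on a) = z^2 - 2
next, tr(a b^-1 a b) = tr(a b a) tr(b) - tr(a b a b)  (eliminate b^-1) = x*y*z - y^2 - z^2 + 2
next, tr(b^-1 a b^-1 a) = tr(a b^-1 a) tr(b) - tr(a b^-1 a b)  (eliminate b^-1) = x^2*y^2 - 2*x*y*z + z^2 - 2
and tr(b^-1 a b^-2 a) = tr(b^-1 a b^-1 a) tr(b) - tr(b^-1 a b^-1 a b)  (eliminate b^-1) = x^2*y^3 - 2*x*y^2*z - x^2*y + y*z^2 + x*z - y
assemble the triple (tr(r) - 2; tr(r a) - x; tr(r b) - y)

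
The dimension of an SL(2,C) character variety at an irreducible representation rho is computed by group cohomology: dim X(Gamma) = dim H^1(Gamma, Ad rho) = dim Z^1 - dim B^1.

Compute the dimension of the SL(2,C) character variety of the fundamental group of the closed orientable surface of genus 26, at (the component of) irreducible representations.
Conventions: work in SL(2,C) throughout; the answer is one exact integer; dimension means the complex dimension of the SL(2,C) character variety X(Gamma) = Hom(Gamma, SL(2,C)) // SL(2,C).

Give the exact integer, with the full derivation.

150

Gamma = pi_1(Sigma_26) = < a_1, b_1, ..., a_26, b_26 | prod [a_i, b_i] > has 2g = 52 generators and 1 relator.
Before the relator condition, cocycle space has dim 3*52 = 156.
d_2 is surjective at irreducible rho (its cokernel H^2 is dual to H^0 = 0), so dim Z^1 = 156 - 3 = 153.
dim B^1 = 3 (coboundaries, injective at irreducible rho).
Hence dim X = 153 - 3 = 150.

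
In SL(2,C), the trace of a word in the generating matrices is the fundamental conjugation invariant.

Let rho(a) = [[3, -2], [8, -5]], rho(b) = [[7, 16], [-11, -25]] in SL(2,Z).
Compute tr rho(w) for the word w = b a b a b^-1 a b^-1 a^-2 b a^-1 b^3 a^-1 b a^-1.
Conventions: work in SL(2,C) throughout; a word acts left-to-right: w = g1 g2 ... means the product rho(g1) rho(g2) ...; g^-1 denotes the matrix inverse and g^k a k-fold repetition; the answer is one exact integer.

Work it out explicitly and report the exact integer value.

rho(b) = [[7, 16], [-11, -25]]
... * rho(a) = [[3, -2], [8, -5]]  ->  [[149, -94], [-233, 147]]
... * rho(b) = [[7, 16], [-11, -25]]  ->  [[2077, 4734], [-3248, -7403]]
... * rho(a) = [[3, -2], [8, -5]]  ->  [[44103, -27824], [-68968, 43511]]
... * rho(b^-1) = [[-25, -16], [11, 7]]  ->  [[-1408639, -900416], [2202821, 1408065]]
... * rho(a) = [[3, -2], [8, -5]]  ->  [[-11429245, 7319358], [17872983, -11445967]]
... * rho(b^-1) = [[-25, -16], [11, 7]]  ->  [[366244063, 234103426], [-572730212, -366089497]]
... * rho(a^-1) = [[-5, 2], [-8, 3]]  ->  [[-3704047723, 1434798404], [5792367036, -2243728915]]
... * rho(a^-1) = [[-5, 2], [-8, 3]]  ->  [[7041851383, -3103700234], [-11012003860, 4853547327]]
... * rho(b) = [[7, 16], [-11, -25]]  ->  [[83433662255, 190262127978], [-130473047617, -297530744935]]
... * rho(a^-1) = [[-5, 2], [-8, 3]]  ->  [[-1939265335099, 737653708444], [3032611197565, -1153538330039]]
... * rho(b) = [[7, 16], [-11, -25]]  ->  [[-21689048138577, -49469588072684], [33917200013384, 77360237412015]]
... * rho(b) = [[7, 16], [-11, -25]]  ->  [[392342131829485, 889714931599868], [-613542211438477, -1391330735086231]]
... * rho(b) = [[7, 16], [-11, -25]]  ->  [[-7040469324792153, -15965399180724940], [11009842605879202, 24966592994140143]]
... * rho(a^-1) = [[-5, 2], [-8, 3]]  ->  [[162925540069760285, -61977136191759126], [-254781956982517154, 96919464194178833]]
... * rho(b) = [[7, 16], [-11, -25]]  ->  [[1822227278597672381, 4156237045910142710], [-2849587805013587241, -6499497916574745289]]
... * rho(a^-1) = [[-5, 2], [-8, 3]]  ->  [[-42361032760269503585, 16113165694925772892], [66243922357665898517, -25197669359751410349]]
tr = -42361032760269503585 + -25197669359751410349 = -67558702120020913934

-67558702120020913934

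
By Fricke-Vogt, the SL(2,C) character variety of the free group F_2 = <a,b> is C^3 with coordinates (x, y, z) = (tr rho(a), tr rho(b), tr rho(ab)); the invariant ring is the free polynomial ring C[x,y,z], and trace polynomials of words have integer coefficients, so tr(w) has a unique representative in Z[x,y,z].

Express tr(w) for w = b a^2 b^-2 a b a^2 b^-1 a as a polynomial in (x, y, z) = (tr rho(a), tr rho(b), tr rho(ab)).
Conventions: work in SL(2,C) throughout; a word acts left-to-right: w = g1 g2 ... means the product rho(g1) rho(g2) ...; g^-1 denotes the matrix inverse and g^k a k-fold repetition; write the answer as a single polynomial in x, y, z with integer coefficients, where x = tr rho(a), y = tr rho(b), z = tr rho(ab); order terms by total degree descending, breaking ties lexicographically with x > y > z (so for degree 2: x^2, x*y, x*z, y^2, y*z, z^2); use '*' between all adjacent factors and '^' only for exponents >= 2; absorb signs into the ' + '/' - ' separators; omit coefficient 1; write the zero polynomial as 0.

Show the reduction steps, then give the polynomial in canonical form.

tr(b a b a) = tr(a b) * tr(a b) - tr(1)   [split at repeated a] = z^2 - 2
tr(b a b) = tr(b) * tr(a b) - tr(a) = y*z - x
tr(b a^2 b a) = tr(a) * tr(b a b a) - tr(b a b) = x*z^2 - y*z - x
tr(a^2 b) = tr(a) * tr(b a) - tr(b) = x*z - y
tr(a^2) = tr(a) * tr(a) - tr(1) = x^2 - 2
tr(b a^2 b) = tr(b) * tr(a^2 b) - tr(a^2) = x*y*z - x^2 - y^2 + 2
tr(b a^2 b a^2) = tr(a) * tr(b a^2 b a) - tr(b a^2 b) = x^2*z^2 - 2*x*y*z + y^2 - 2
tr(a b a^3 b a) = tr(a) * tr(b a^2 b a^2) - tr(b a^2 b a) = x^3*z^2 - 2*x^2*y*z + x*y^2 - x*z^2 + y*z - x
tr(a b a^3 b) = tr(a) * tr(a b a b a) - tr(a b a b) = x^2*z^2 - x*y*z - x^2 - z^2 + 2
tr(a b a^3 b a^2) = tr(a) * tr(a b a^3 b a) - tr(a b a^3 b) = x^4*z^2 - 2*x^3*y*z + x^2*y^2 - 2*x^2*z^2 + 2*x*y*z + z^2 - 2
tr(b a b a b a) = tr(b a) * tr(b a b a) - tr(b^-1 a^-1)   [split at repeated b] = z^3 - 3*z
tr(b a b a b) = tr(b) * tr(a b a b) - tr(a b a) = y*z^2 - x*z - y
tr(a b a b a b a) = tr(a) * tr(b a b a b a) - tr(b a b a b) = x*z^3 - y*z^2 - 2*x*z + y
tr(b a b a^3 b a) = tr(a) * tr(a b a b a b a) - tr(a b a b a b) = x^2*z^3 - x*y*z^2 - 2*x^2*z - z^3 + x*y + 3*z
tr(a^2 b a) = tr(a) * tr(a b a) - tr(a b) = x^2*z - x*y - z
tr(a b a^3) = tr(a) * tr(a^2 b a) - tr(a^2 b) = x^3*z - x^2*y - 2*x*z + y
tr(b a b a^3 b) = tr(b) * tr(a b a^3 b) - tr(a b a^3) = x^2*y*z^2 - x^3*z - x*y^2*z - y*z^2 + 2*x*z + y
tr(a b a^3 b a^2 b) = tr(a) * tr(b a b a^3 b a) - tr(b a b a^3 b) = x^3*z^3 - 2*x^2*y*z^2 - x^3*z + x*y^2*z - x*z^3 + x^2*y + y*z^2 + x*z - y
tr(b^-1 a b a^3 b a^2) = tr(a b a^3 b a^2) * tr(b) - tr(a b a^3 b a^2 b) = x^4*y*z^2 - 2*x^3*y^2*z - x^3*z^3 + x^2*y^3 + x^3*z + x*y^2*z + x*z^3 - x^2*y - x*z - y
tr(a b a^2 b^-2 a b a^2) = tr(b^-1 a b a^3 b a^2) * tr(b) - tr(b^-1 a b a^3 b a^2 b) = x^4*y^2*z^2 - 2*x^3*y^3*z - x^3*y*z^3 - x^4*z^2 + x^2*y^4 + 3*x^3*y*z + x*y^3*z + x*y*z^3 - 2*x^2*y^2 + 2*x^2*z^2 - 3*x*y*z - y^2 - z^2 + 2
tr(b a b a b a b a) = tr(b a b a) * tr(b a b a) - tr(1)   [split at repeated b] = z^4 - 4*z^2 + 2
tr(b a b a b a b) = tr(b) * tr(a b a b a b) - tr(a b a b a) = y*z^3 - x*z^2 - 2*y*z + x
tr(b a b a^2 b a b a) = tr(a) * tr(b a b a b a b a) - tr(b a b a b a b) = x*z^4 - y*z^3 - 3*x*z^2 + 2*y*z + x
tr(b a b^2 a b) = tr(b) * tr(a b^2 a b) - tr(a b^2 a) = y^2*z^2 - 2*x*y*z + x^2 - 2
tr(b a b a^2 b a b) = tr(a) * tr(b a b^2 a b a) - tr(b a b^2 a b) = x*y*z^3 - x^2*z^2 - y^2*z^2 + 2
tr(a b a^2 b a b a^2 b) = tr(a) * tr(b a b a^2 b a b a) - tr(b a b a^2 b a b) = x^2*z^4 - 2*x*y*z^3 - 2*x^2*z^2 + y^2*z^2 + 2*x*y*z + x^2 - 2
tr(a b a^2 b a b a^2 b^-1) = tr(a b a^2 b a b a^2) * tr(b) - tr(a b a^2 b a b a^2 b) = x^3*y*z^3 - 2*x^2*y^2*z^2 - x^2*z^4 - x^3*y*z + x*y^3*z + x*y*z^3 + x^2*y^2 + 2*x^2*z^2 - x*y*z - x^2 - y^2 + 2
tr(a b a^2 b^-2 a b a^2 b) = tr(a b a^2 b a b a^2 b^-1) * tr(b) - tr(a b a^2 b a b a^2) = x^3*y^2*z^3 - 2*x^2*y^3*z^2 - x^2*y*z^4 - x^3*y^2*z - x^3*z^3 + x*y^4*z + x*y^2*z^3 + x^2*y^3 + 4*x^2*y*z^2 + x^3*z - 2*x*y^2*z + x*z^3 - 2*x^2*y - y^3 - y*z^2 - x*z + 3*y
tr(b a^2 b^-2 a b a^2 b^-1 a) = tr(a b a^2 b^-2 a b a^2) * tr(b) - tr(a b a^2 b^-2 a b a^2 b) = x^4*y^3*z^2 - 2*x^3*y^4*z - 2*x^3*y^2*z^3 - x^4*y*z^2 + x^2*y^5 + 2*x^2*y^3*z^2 + x^2*y*z^4 + 4*x^3*y^2*z + x^3*z^3 - 3*x^2*y^3 - 2*x^2*y*z^2 - x^3*z - x*y^2*z - x*z^3 + 2*x^2*y + x*z - y

x^4*y^3*z^2 - 2*x^3*y^4*z - 2*x^3*y^2*z^3 - x^4*y*z^2 + x^2*y^5 + 2*x^2*y^3*z^2 + x^2*y*z^4 + 4*x^3*y^2*z + x^3*z^3 - 3*x^2*y^3 - 2*x^2*y*z^2 - x^3*z - x*y^2*z - x*z^3 + 2*x^2*y + x*z - y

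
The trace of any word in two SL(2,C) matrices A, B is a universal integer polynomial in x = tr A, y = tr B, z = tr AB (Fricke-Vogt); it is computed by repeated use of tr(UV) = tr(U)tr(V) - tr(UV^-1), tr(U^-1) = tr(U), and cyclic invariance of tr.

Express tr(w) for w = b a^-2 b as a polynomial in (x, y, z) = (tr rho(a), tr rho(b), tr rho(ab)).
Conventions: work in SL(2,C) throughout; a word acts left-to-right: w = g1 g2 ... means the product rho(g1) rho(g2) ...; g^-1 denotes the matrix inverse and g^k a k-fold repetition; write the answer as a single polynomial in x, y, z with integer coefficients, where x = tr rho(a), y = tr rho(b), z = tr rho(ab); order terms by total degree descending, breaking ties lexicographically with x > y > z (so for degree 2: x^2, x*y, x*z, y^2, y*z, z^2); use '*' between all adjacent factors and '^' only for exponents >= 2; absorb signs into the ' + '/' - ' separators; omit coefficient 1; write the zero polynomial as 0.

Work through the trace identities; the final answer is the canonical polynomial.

x^2*y^2 - x*y*z - x^2 - y^2 + 2

trace(b^2) = trace(b) * trace(b) - trace(1) = y^2 - 2
apply: trace(b^2 a) = trace(b) * trace(a b) - trace(a) = y*z - x
apply: trace(b^2 a^-1) = trace(b^2) * trace(a) - trace(b^2 a) = x*y^2 - y*z - x
trace(b a^-2 b) = trace(b^2 a^-1) * trace(a) - trace(b^2) = x^2*y^2 - x*y*z - x^2 - y^2 + 2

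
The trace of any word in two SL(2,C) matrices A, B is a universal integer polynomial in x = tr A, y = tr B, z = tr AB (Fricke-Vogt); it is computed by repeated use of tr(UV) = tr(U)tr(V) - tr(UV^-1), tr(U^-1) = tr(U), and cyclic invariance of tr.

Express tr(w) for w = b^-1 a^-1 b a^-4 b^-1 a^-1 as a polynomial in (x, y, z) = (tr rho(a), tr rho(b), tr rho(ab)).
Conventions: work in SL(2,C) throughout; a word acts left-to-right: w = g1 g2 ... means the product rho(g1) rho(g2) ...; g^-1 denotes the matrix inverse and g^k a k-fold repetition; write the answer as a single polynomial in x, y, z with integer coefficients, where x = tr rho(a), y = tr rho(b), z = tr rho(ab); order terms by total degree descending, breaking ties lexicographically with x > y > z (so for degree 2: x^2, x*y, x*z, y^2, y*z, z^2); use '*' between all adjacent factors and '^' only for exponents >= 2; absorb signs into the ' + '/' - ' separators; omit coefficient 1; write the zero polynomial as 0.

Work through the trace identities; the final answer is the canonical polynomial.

tr(a^-1) = tr(a) = x
tr(b a b) = tr(b) * tr(a b) - tr(a)  (reduce the b square) = y*z - x
tr(b a b a) = tr(a b) * tr(a b) - tr(1)  (split on a) = z^2 - 2
tr(a^-1 b a b) = tr(b a b) * tr(a) - tr(b a b a)  (eliminate a^-1) = x*y*z - x^2 - z^2 + 2
tr(b^-1 a^-1 b a) = tr(a^-1 b a) * tr(b) - tr(a^-1 b a b)  (eliminate b^-1) = -x*y*z + x^2 + y^2 + z^2 - 2
tr(a^-1 b^-1 a^-1 b) = tr(b^-1 a^-1 b) * tr(a) - tr(b^-1 a^-1 b a)  (eliminate a^-1) = x*y*z - y^2 - z^2 + 2
tr(a^-1 b a^-2 b^-1) = tr(a^-1 b^-1 a^-1 b) * tr(a) - tr(a^-1 b^-1 a^-1 b a)  (eliminate a^-1) = x^2*y*z - x*y^2 - x*z^2 + x
tr(a^-2) = tr(a^-1) * tr(a) - tr(1)  (eliminate a^-1) = x^2 - 2
tr(a^-1 b^-1 a^-2 b a^-1) = tr(a^-1 b a^-2 b^-1) * tr(a) - tr(a^-1 b a^-2 b^-1 a)  (eliminate a^-1) = x^3*y*z - x^2*y^2 - x^2*z^2 + 2
tr(a^-1 b^-1 a^-2 b) = tr(b a^-1 b^-1 a^-1) * tr(a) - tr(b a^-1 b^-1)  (eliminate a^-1) = x^2*y*z - x*y^2 - x*z^2 + x
tr(a^-1 b a^-3 b^-1 a^-1) = tr(a^-1 b^-1 a^-2 b a^-1) * tr(a) - tr(a^-1 b^-1 a^-2 b)  (eliminate a^-1) = x^4*y*z - x^3*y^2 - x^3*z^2 - x^2*y*z + x*y^2 + x*z^2 + x
tr(a^-1 b) = tr(b) * tr(a) - tr(b a)  (eliminate a^-1) = x*y - z
tr(b^2) = tr(b) * tr(b) - tr(1)  (reduce the b square) = y^2 - 2
tr(b^2 a b) = tr(b) * tr(b a b) - tr(b a)  (reduce the b square) = y^2*z - x*y - z
tr(a b a) = tr(a) * tr(b a) - tr(b)  (reduce the a square) = x*z - y
tr(b^2 a b a) = tr(b) * tr(a b a b) - tr(a b a)  (reduce the b square) = y*z^2 - x*z - y
tr(a^-1 b^2 a b) = tr(b^2 a b) * tr(a) - tr(b^2 a b a)  (eliminate a^-1) = x*y^2*z - x^2*y - y*z^2 + y
tr(b^-1 a^-1 b^2 a) = tr(a^-1 b^2 a) * tr(b) - tr(a^-1 b^2 a b)  (eliminate b^-1) = -x*y^2*z + x^2*y + y^3 + y*z^2 - 3*y
tr(b a^-1 b^-1 a^-1 b) = tr(b^-1 a^-1 b^2) * tr(a) - tr(b^-1 a^-1 b^2 a)  (eliminate a^-1) = x*y^2*z - y^3 - y*z^2 - x*z + 3*y
tr(a^-1 b a b a^-1) = tr(b a b a^-1) * tr(a) - tr(b a b)  (eliminate a^-1) = x^2*y*z - x^3 - x*z^2 - y*z + 3*x
tr(b a b a b a) = tr(a b) * tr(a b a b) - tr(a^-1 b^-1)  (split on a) = z^3 - 3*z
tr(b a b a^-1 b a) = tr(b a b a b) * tr(a) - tr(b a b a b a)  (eliminate a^-1) = x*y*z^2 - x^2*z - z^3 - x*y + 3*z
tr(a^-1 b a b a^-1 b) = tr(b a b a^-1 b) * tr(a) - tr(b a b a^-1 b a)  (eliminate a^-1) = x^2*y^2*z - x^3*y - 2*x*y*z^2 + x^2*z + z^3 + 2*x*y - 3*z
tr(b a^-1 b^-1 a^-1 b a) = tr(a^-1 b a b a^-1) * tr(b) - tr(a^-1 b a b a^-1 b)  (eliminate b^-1) = x*y*z^2 - x^2*z - y^2*z - z^3 + x*y + 3*z
tr(a^-1 b^-1 a^-1 b a^-1 b) = tr(b a^-1 b^-1 a^-1 b) * tr(a) - tr(b a^-1 b^-1 a^-1 b a)  (eliminate a^-1) = x^2*y^2*z - x*y^3 - 2*x*y*z^2 + y^2*z + z^3 + 2*x*y - 3*z
tr(a^-1 b a^-1) = tr(b a^-1) * tr(a) - tr(b)  (eliminate a^-1) = x^2*y - x*z - y
tr(a^-1 b^-1 a^-1 b a^-1 b a^-1) = tr(a^-1 b^-1 a^-1 b a^-1 b) * tr(a) - tr(a^-1 b^-1 a^-1 b a^-1 b a)  (eliminate a^-1) = x^3*y^2*z - x^2*y^3 - 2*x^2*y*z^2 + x*y^2*z + x*z^3 + x^2*y - 2*x*z + y
tr(a^-1 b a^-3 b^-1 a^-1 b) = tr(a^-1 b^-1 a^-1 b a^-1 b a^-1) * tr(a) - tr(a^-1 b^-1 a^-1 b a^-1 b)  (eliminate a^-1) = x^4*y^2*z - x^3*y^3 - 2*x^3*y*z^2 + x^2*z^3 + x^3*y + x*y^3 + 2*x*y*z^2 - 2*x^2*z - y^2*z - z^3 - x*y + 3*z
tr(b^-1 a^-1 b^-1 a^-1 b a^-3) = tr(a^-1 b a^-3 b^-1 a^-1) * tr(b) - tr(a^-1 b a^-3 b^-1 a^-1 b)  (eliminate b^-1) = x^3*y*z^2 - x^2*y^2*z - x^2*z^3 - x^3*y - x*y*z^2 + 2*x^2*z + y^2*z + z^3 + 2*x*y - 3*z
tr(b^-1 a^-1 b^-1 a^-1 b a^-2) = tr(a^-1 b a^-2 b^-1 a^-1) * tr(b) - tr(a^-1 b a^-2 b^-1 a^-1 b)  (eliminate b^-1) = x^2*y*z^2 - x*y^2*z - x*z^3 - x^2*y + 2*x*z + y
tr(b^-1 a^-1 b a^-4 b^-1 a^-1) = tr(b^-1 a^-1 b^-1 a^-1 b a^-3) * tr(a) - tr(b^-1 a^-1 b^-1 a^-1 b a^-2)  (eliminate a^-1) = x^4*y*z^2 - x^3*y^2*z - x^3*z^3 - x^4*y - 2*x^2*y*z^2 + 2*x^3*z + 2*x*y^2*z + 2*x*z^3 + 3*x^2*y - 5*x*z - y

x^4*y*z^2 - x^3*y^2*z - x^3*z^3 - x^4*y - 2*x^2*y*z^2 + 2*x^3*z + 2*x*y^2*z + 2*x*z^3 + 3*x^2*y - 5*x*z - y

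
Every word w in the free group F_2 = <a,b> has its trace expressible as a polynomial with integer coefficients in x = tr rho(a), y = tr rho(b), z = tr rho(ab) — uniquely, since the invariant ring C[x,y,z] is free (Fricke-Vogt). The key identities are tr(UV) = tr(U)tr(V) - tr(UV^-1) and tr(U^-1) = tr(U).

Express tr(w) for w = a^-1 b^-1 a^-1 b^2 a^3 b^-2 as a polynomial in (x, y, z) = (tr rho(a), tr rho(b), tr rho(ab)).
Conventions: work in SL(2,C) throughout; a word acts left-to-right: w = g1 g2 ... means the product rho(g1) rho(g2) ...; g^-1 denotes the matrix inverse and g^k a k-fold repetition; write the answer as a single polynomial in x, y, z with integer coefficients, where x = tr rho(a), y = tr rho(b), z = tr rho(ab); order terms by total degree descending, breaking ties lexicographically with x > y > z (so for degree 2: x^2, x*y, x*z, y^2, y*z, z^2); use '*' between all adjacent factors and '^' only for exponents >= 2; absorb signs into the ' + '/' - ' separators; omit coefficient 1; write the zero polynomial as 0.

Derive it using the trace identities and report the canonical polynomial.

-x^3*y^3*z^2 + x^4*y^2*z + x^2*y^4*z + x^2*y^2*z^3 + x*y^3*z^2 - 5*x^2*y^2*z - y^4*z - y^2*z^3 + 4*y^2*z + x*y - z

trace(b a^2) = trace(a) * trace(b a) - trace(b) = x*z - y
trace(b a^3) = trace(a) * trace(b a^2) - trace(b a) = x^2*z - x*y - z
trace(b^2 a) = trace(b) * trace(a b) - trace(a) = y*z - x
trace(b^2) = trace(b) * trace(b) - trace(1) = y^2 - 2
trace(a b^2 a) = trace(a) * trace(b^2 a) - trace(b^2) = x*y*z - x^2 - y^2 + 2
trace(b^2 a^3) = trace(a) * trace(a b^2 a) - trace(a b^2) = x^2*y*z - x^3 - x*y^2 - y*z + 3*x
and trace(a b^2 a^3) = trace(a) * trace(b^2 a^3) - trace(b^2 a^2) = x^3*y*z - x^4 - x^2*y^2 - 2*x*y*z + 4*x^2 + y^2 - 2
next, trace(b a b a) = trace(a b) * trace(a b) - trace(1)   [split at repeated a] = z^2 - 2
and trace(a^2 b a b) = trace(a) * trace(b a b a) - trace(b a b) = x*z^2 - y*z - x
next, trace(a b a b^2 a) = trace(b) * trace(a^2 b a b) - trace(a^2 b a) = x*y*z^2 - x^2*z - y^2*z + z
and trace(a b a b^2) = trace(b) * trace(a b a b) - trace(a b a) = y*z^2 - x*z - y
trace(a b^2 a^3 b) = trace(a) * trace(a b a b^2 a) - trace(a b a b^2) = x^2*y*z^2 - x^3*z - x*y^2*z - y*z^2 + 2*x*z + y
next, trace(b^2 a^3 b^-1 a) = trace(a b^2 a^3) * trace(b) - trace(a b^2 a^3 b) = x^3*y^2*z - x^4*y - x^2*y^3 - x^2*y*z^2 + x^3*z - x*y^2*z + 4*x^2*y + y^3 + y*z^2 - 2*x*z - 3*y
trace(a^-1 b^2 a^3 b^-1) = trace(b^2 a^3 b^-1) * trace(a) - trace(b^2 a^3 b^-1 a) = -x^3*y^2*z + x^4*y + x^2*y^3 + x^2*y*z^2 + x*y^2*z - 5*x^2*y - y^3 - y*z^2 + x*z + 3*y
trace(b^-1 a^-2 b^2 a^3) = trace(a^-1 b^2 a^3 b^-1) * trace(a) - trace(a^-1 b^2 a^3 b^-1 a) = -x^4*y^2*z + x^5*y + x^3*y^3 + x^3*y*z^2 + x^2*y^2*z - 5*x^3*y - x*y^3 - x*y*z^2 + 4*x*y + z
trace(a^-1 b^2 a^3 b^-2 a^-1) = trace(b^-1 a^-2 b^2 a^3) * trace(b) - trace(b^-1 a^-2 b^2 a^3 b) = -x^4*y^3*z + x^5*y^2 + x^3*y^4 + x^3*y^2*z^2 + x^2*y^3*z - 5*x^3*y^2 - x*y^4 - x*y^2*z^2 + 4*x*y^2 + x
trace(a^4 b) = trace(a) * trace(a b a^2) - trace(a b a) = x^3*z - x^2*y - 2*x*z + y
and trace(b^2 a^4 b) = trace(b) * trace(a^4 b^2) - trace(a^4 b) = x^3*y^2*z - x^4*y - x^2*y^3 - x^3*z - 2*x*y^2*z + 5*x^2*y + y^3 + 2*x*z - 3*y
next, trace(b a b a^3) = trace(a) * trace(a b a b a) - trace(a b a b) = x^2*z^2 - x*y*z - x^2 - z^2 + 2
trace(a^4 b a b) = trace(a) * trace(b a b a^3) - trace(b a b a^2) = x^3*z^2 - x^2*y*z - x^3 - 2*x*z^2 + y*z + 3*x
trace(a^4 b a) = trace(a) * trace(a^2 b a^2) - trace(a^2 b a) = x^4*z - x^3*y - 3*x^2*z + 2*x*y + z
trace(b^2 a^4 b a) = trace(b) * trace(a^4 b a b) - trace(a^4 b a) = x^3*y*z^2 - x^4*z - x^2*y^2*z - 2*x*y*z^2 + 3*x^2*z + y^2*z + x*y - z
next, trace(a b a^-1 b^2 a^3) = trace(b^2 a^4 b) * trace(a) - trace(b^2 a^4 b a) = x^4*y^2*z - x^5*y - x^3*y^3 - x^3*y*z^2 - x^2*y^2*z + 5*x^3*y + x*y^3 + 2*x*y*z^2 - x^2*z - y^2*z - 4*x*y + z
trace(b^2 a^3 b a b) = trace(b) * trace(a^3 b a b^2) - trace(a^3 b a b) = x^2*y^2*z^2 - x^3*y*z - x*y^3*z - x^2*z^2 - y^2*z^2 + 3*x*y*z + x^2 + y^2 + z^2 - 2
next, trace(b a b a b a) = trace(a b a b) * trace(a b) - trace(b a)   [split at repeated a] = z^3 - 3*z
trace(a^2 b a b a b) = trace(a) * trace(b a b a b a) - trace(b a b a b) = x*z^3 - y*z^2 - 2*x*z + y
trace(b a b a b^2 a^2) = trace(b) * trace(a^2 b a b a b) - trace(a^2 b a b a) = x*y*z^3 - x^2*z^2 - y^2*z^2 - x*y*z + x^2 + y^2 + z^2 - 2
next, trace(b a b a b^2 a) = trace(b) * trace(a b a b a b) - trace(a b a b a) = y*z^3 - x*z^2 - 2*y*z + x
trace(b^2 a^3 b a b a) = trace(a) * trace(b a b a b^2 a^2) - trace(b a b a b^2 a) = x^2*y*z^3 - x^3*z^2 - x*y^2*z^2 - x^2*y*z - y*z^3 + x^3 + x*y^2 + 2*x*z^2 + 2*y*z - 3*x
trace(a b a^-1 b^2 a^3 b) = trace(b^2 a^3 b a b) * trace(a) - trace(b^2 a^3 b a b a) = x^3*y^2*z^2 - x^4*y*z - x^2*y^3*z - x^2*y*z^3 + 4*x^2*y*z + y*z^3 - x*z^2 - 2*y*z + x
and trace(b a^-1 b^2 a^3 b^-1 a) = trace(a b a^-1 b^2 a^3) * trace(b) - trace(a b a^-1 b^2 a^3 b) = x^4*y^3*z - x^5*y^2 - x^3*y^4 - 2*x^3*y^2*z^2 + x^4*y*z + x^2*y*z^3 + 5*x^3*y^2 + x*y^4 + 2*x*y^2*z^2 - 5*x^2*y*z - y^3*z - y*z^3 - 4*x*y^2 + x*z^2 + 3*y*z - x
trace(b^-1 a^-1 b a^-1 b^2 a^3) = trace(b a^-1 b^2 a^3 b^-1) * trace(a) - trace(b a^-1 b^2 a^3 b^-1 a) = -x^4*y^3*z + x^5*y^2 + x^3*y^4 + 2*x^3*y^2*z^2 - x^4*y*z - x^2*y*z^3 - 5*x^3*y^2 - x*y^4 - 2*x*y^2*z^2 + 6*x^2*y*z + y^3*z + y*z^3 - x^3 + 3*x*y^2 - x*z^2 - 3*y*z + 3*x
next, trace(b^2 a^2 b) = trace(b) * trace(a^2 b^2) - trace(a^2 b) = x*y^2*z - x^2*y - y^3 - x*z + 3*y
trace(b a^-1 b^2 a^2) = trace(b^2 a^2 b) * trace(a) - trace(b^2 a^2 b a) = x^2*y^2*z - x^3*y - x*y^3 - x*y*z^2 + y^2*z + 3*x*y - z
next, trace(a^-1 b^2 a^3 b^-2 a^-1 b) = trace(b^-1 a^-1 b a^-1 b^2 a^3) * trace(b) - trace(b^-1 a^-1 b a^-1 b^2 a^3 b) = -x^4*y^4*z + x^5*y^3 + x^3*y^5 + 2*x^3*y^3*z^2 - x^4*y^2*z - x^2*y^2*z^3 - 5*x^3*y^3 - x*y^5 - 2*x*y^3*z^2 + 5*x^2*y^2*z + y^4*z + y^2*z^3 + 4*x*y^3 - 4*y^2*z + z
next, trace(a^-1 b^-1 a^-1 b^2 a^3 b^-2) = trace(a^-1 b^2 a^3 b^-2 a^-1) * trace(b) - trace(a^-1 b^2 a^3 b^-2 a^-1 b) = -x^3*y^3*z^2 + x^4*y^2*z + x^2*y^4*z + x^2*y^2*z^3 + x*y^3*z^2 - 5*x^2*y^2*z - y^4*z - y^2*z^3 + 4*y^2*z + x*y - z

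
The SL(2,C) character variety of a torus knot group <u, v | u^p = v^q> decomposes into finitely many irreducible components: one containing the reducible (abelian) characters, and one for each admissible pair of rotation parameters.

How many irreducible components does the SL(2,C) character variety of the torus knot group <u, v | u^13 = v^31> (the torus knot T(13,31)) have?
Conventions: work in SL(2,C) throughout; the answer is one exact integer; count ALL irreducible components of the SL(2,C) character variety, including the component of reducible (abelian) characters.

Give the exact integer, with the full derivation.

181

Gamma = < u, v | u^13 = v^31 > (torus knot T(13,31)); the central element u^13 = v^31 acts as +I or -I in any irreducible SL(2,C) representation.
This locks tr(u) to 2*cos(pi*alpha/13), alpha in 1..12, and tr(v) to 2*cos(pi*beta/31), beta in 1..30, on each component of irreducible characters.
The two central values (-1)^alpha I and (-1)^beta I must be the same matrix, so alpha and beta share a parity.
count pairs: odd alpha (6 choices) x odd beta (15), plus even alpha (6) x even beta (15): 6*15 + 6*15 = 180.
That is 180 components of irreducible characters, and with the reducible (abelian) component the total is 181.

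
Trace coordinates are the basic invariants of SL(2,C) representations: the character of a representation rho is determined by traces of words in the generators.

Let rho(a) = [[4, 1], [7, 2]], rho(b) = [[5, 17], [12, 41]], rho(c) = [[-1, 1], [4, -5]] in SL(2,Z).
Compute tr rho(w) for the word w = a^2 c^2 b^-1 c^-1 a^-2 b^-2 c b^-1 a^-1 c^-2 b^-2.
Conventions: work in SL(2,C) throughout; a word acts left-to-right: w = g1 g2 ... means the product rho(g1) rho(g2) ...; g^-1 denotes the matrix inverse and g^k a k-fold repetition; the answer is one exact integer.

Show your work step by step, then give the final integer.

-198770897172404

rho(a) = [[4, 1], [7, 2]]
... * rho(a) = [[4, 1], [7, 2]]  ->  [[23, 6], [42, 11]]
... * rho(c) = [[-1, 1], [4, -5]]  ->  [[1, -7], [2, -13]]
... * rho(c) = [[-1, 1], [4, -5]]  ->  [[-29, 36], [-54, 67]]
... * rho(b^-1) = [[41, -17], [-12, 5]]  ->  [[-1621, 673], [-3018, 1253]]
... * rho(c^-1) = [[-5, -1], [-4, -1]]  ->  [[5413, 948], [10078, 1765]]
... * rho(a^-1) = [[2, -1], [-7, 4]]  ->  [[4190, -1621], [7801, -3018]]
... * rho(a^-1) = [[2, -1], [-7, 4]]  ->  [[19727, -10674], [36728, -19873]]
... * rho(b^-1) = [[41, -17], [-12, 5]]  ->  [[936895, -388729], [1744324, -723741]]
... * rho(b^-1) = [[41, -17], [-12, 5]]  ->  [[43077443, -17870860], [80202176, -33272213]]
... * rho(c) = [[-1, 1], [4, -5]]  ->  [[-114560883, 132431743], [-213291028, 246563241]]
... * rho(b^-1) = [[41, -17], [-12, 5]]  ->  [[-6286177119, 2609693726], [-11703691040, 4858763681]]
... * rho(a^-1) = [[2, -1], [-7, 4]]  ->  [[-30840210320, 16724952023], [-57418727847, 31138745764]]
... * rho(c^-1) = [[-5, -1], [-4, -1]]  ->  [[87301243508, 14115258297], [162538656179, 26279982083]]
... * rho(c^-1) = [[-5, -1], [-4, -1]]  ->  [[-492967250728, -101416501805], [-917813209227, -188818638262]]
... * rho(b^-1) = [[41, -17], [-12, 5]]  ->  [[-18994659258188, 7873360753351], [-35364517919163, 14658731365549]]
... * rho(b^-1) = [[41, -17], [-12, 5]]  ->  [[-873261358625920, 362276011155951], [-1625850011072271, 674490461453516]]
tr = -873261358625920 + 674490461453516 = -198770897172404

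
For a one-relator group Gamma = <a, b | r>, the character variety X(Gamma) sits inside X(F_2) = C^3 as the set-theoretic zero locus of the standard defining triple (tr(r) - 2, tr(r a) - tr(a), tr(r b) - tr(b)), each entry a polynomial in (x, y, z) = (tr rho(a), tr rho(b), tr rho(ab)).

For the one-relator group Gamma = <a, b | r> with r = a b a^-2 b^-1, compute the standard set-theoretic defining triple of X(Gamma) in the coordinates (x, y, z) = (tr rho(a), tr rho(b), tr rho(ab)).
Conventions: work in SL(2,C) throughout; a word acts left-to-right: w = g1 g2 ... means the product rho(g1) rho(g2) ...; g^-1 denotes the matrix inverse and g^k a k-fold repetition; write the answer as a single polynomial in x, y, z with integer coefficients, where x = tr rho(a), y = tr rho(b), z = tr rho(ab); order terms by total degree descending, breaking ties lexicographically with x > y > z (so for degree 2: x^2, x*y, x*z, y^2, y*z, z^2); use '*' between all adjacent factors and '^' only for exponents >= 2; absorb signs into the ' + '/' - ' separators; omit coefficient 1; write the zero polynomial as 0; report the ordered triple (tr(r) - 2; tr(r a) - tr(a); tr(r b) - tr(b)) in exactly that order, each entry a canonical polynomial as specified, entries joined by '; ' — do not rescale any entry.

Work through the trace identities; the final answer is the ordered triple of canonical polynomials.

-x^2*y*z + x^3 + x*y^2 + x*z^2 - 3*x - 2; -x^3*y*z + x^4 + x^2*y^2 + x^2*z^2 - 4*x^2 - x + 2; x*y - y - z

next, trace(b a^-1) = trace(b)*trace(a) - trace(b a) = x*y - z
trace(b a b) = trace(b)*trace(a b) - trace(a) = y*z - x
next, trace(b a b a) = trace(b a)*trace(b a) - trace(1) = z^2 - 2
and trace(a^-1 b a b) = trace(b a b)*trace(a) - trace(b a b a) = x*y*z - x^2 - z^2 + 2
next, trace(a b a^-2 b) = trace(a^-1 b a b)*trace(a) - trace(a^-1 b a b a) = x^2*y*z - x^3 - x*z^2 - y*z + 3*x
trace(a b a^-2 b^-1) = trace(a b a^-2)*trace(b) - trace(a b a^-2 b) = -x^2*y*z + x^3 + x*y^2 + x*z^2 - 3*x
trace(b^2) = trace(b)*trace(b) - trace(1)   [square of b] = y^2 - 2
and trace(b a^2 b) = trace(a)*trace(b^2 a) - trace(b^2)   [square of a] = x*y*z - x^2 - y^2 + 2
next, trace(b a^2 b a) = trace(a)*trace(b a b a) - trace(b a b)   [square of a] = x*z^2 - y*z - x
trace(b a^2 b a^-1) = trace(b a^2 b)*trace(a) - trace(b a^2 b a)   [inverse elimination on a] = x^2*y*z - x^3 - x*y^2 - x*z^2 + y*z + 3*x
and trace(a^2 b a^-2 b) = trace(b a^2 b a^-1)*trace(a) - trace(b a^2 b)   [inverse elimination on a] = x^3*y*z - x^4 - x^2*y^2 - x^2*z^2 + 4*x^2 + y^2 - 2
trace(a b a^-2 b^-1 a) = trace(a^2 b a^-2)*trace(b) - trace(a^2 b a^-2 b)   [inverse elimination on b] = -x^3*y*z + x^4 + x^2*y^2 + x^2*z^2 - 4*x^2 + 2
assemble the triple (trace(r) - 2; trace(r a) - x; trace(r b) - y)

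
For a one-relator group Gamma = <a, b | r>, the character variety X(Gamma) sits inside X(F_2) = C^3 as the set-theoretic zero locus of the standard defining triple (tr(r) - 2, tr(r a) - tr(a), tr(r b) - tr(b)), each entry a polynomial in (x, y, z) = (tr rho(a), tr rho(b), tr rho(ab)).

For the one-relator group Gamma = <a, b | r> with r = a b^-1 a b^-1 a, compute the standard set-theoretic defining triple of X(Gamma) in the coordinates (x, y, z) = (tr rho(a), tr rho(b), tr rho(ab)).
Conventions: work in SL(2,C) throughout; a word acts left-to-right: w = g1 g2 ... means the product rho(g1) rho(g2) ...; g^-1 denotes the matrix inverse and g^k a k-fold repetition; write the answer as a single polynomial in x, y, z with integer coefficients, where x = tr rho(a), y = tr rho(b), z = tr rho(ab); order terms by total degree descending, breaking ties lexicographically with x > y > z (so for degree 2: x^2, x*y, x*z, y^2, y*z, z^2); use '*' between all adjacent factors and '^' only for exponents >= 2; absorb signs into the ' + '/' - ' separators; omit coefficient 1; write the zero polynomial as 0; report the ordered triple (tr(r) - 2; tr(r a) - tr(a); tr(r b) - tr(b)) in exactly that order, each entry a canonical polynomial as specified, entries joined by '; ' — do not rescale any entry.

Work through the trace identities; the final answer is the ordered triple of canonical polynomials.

tr(a^2) = tr(a) tr(a) - tr(1) = x^2 - 2
use: tr(a^3) = tr(a) tr(a^2) - tr(a) = x^3 - 3*x
tr(a b a) = tr(a) tr(b a) - tr(b) = x*z - y
use: tr(a^3 b) = tr(a) tr(a b a) - tr(a b) = x^2*z - x*y - z
apply: tr(a b^-1 a^2) = tr(a^3) tr(b) - tr(a^3 b) = x^3*y - x^2*z - 2*x*y + z
tr(b a b a) = tr(b a) tr(b a) - tr(1)   [split at repeated b] = z^2 - 2
use: tr(b a b) = tr(b) tr(a b) - tr(a) = y*z - x
tr(a^2 b a b) = tr(a) tr(b a b a) - tr(b a b) = x*z^2 - y*z - x
apply: tr(a b^-1 a^2 b) = tr(a^2 b a) tr(b) - tr(a^2 b a b) = x^2*y*z - x*y^2 - x*z^2 + x
use: tr(a b^-1 a b^-1 a) = tr(a b^-1 a^2) tr(b) - tr(a b^-1 a^2 b) = x^3*y^2 - 2*x^2*y*z - x*y^2 + x*z^2 + y*z - x
tr(a^4) = tr(a) tr(a^3) - tr(a^2)  (reduce the a square) = x^4 - 4*x^2 + 2
apply: tr(a^4 b) = tr(a) tr(a^2 b a) - tr(a^2 b)  (reduce the a square) = x^3*z - x^2*y - 2*x*z + y
tr(a^3 b^-1 a) = tr(a^4) tr(b) - tr(a^4 b)  (eliminate b^-1) = x^4*y - x^3*z - 3*x^2*y + 2*x*z + y
tr(a b a^3 b) = tr(a) tr(b a b a^2) - tr(b a b a)  (reduce the a square) = x^2*z^2 - x*y*z - x^2 - z^2 + 2
tr(a^3 b^-1 a b) = tr(a b a^3) tr(b) - tr(a b a^3 b)  (eliminate b^-1) = x^3*y*z - x^2*y^2 - x^2*z^2 - x*y*z + x^2 + y^2 + z^2 - 2
tr(a b^-1 a b^-1 a^2) = tr(a^3 b^-1 a) tr(b) - tr(a^3 b^-1 a b)  (eliminate b^-1) = x^4*y^2 - 2*x^3*y*z - 2*x^2*y^2 + x^2*z^2 + 3*x*y*z - x^2 - z^2 + 2
tr(a b^-1 a b a) = tr(a b a^2) tr(b) - tr(a b a^2 b)   [inverse elimination on b] = x^2*y*z - x*y^2 - x*z^2 + x
use: tr(a b a b a b) = tr(b a) tr(b a b a) - tr(b^-1 a^-1)   [split at a repeated b] = z^3 - 3*z
tr(a b^-1 a b a b) = tr(a b a b a) tr(b) - tr(a b a b a b)   [inverse elimination on b] = x*y*z^2 - y^2*z - z^3 - x*y + 3*z
use: tr(a b^-1 a b^-1 a b) = tr(a b^-1 a b a) tr(b) - tr(a b^-1 a b a b)   [inverse elimination on b] = x^2*y^2*z - x*y^3 - 2*x*y*z^2 + y^2*z + z^3 + 2*x*y - 3*z
assemble the triple (tr(r) - 2; tr(r a) - x; tr(r b) - y)

x^3*y^2 - 2*x^2*y*z - x*y^2 + x*z^2 + y*z - x - 2; x^4*y^2 - 2*x^3*y*z - 2*x^2*y^2 + x^2*z^2 + 3*x*y*z - x^2 - z^2 - x + 2; x^2*y^2*z - x*y^3 - 2*x*y*z^2 + y^2*z + z^3 + 2*x*y - y - 3*z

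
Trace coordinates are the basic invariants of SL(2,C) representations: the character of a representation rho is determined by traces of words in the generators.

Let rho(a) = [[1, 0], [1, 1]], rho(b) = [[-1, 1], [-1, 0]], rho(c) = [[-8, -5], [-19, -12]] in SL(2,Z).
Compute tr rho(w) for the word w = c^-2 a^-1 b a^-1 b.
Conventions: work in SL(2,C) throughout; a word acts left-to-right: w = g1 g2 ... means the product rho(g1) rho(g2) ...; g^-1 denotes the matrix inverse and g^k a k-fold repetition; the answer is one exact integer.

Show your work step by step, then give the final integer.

1158

rho(c^-1) = [[-12, 5], [19, -8]]
... * rho(c^-1) = [[-12, 5], [19, -8]]  ->  [[239, -100], [-380, 159]]
... * rho(a^-1) = [[1, 0], [-1, 1]]  ->  [[339, -100], [-539, 159]]
... * rho(b) = [[-1, 1], [-1, 0]]  ->  [[-239, 339], [380, -539]]
... * rho(a^-1) = [[1, 0], [-1, 1]]  ->  [[-578, 339], [919, -539]]
... * rho(b) = [[-1, 1], [-1, 0]]  ->  [[239, -578], [-380, 919]]
tr = 239 + 919 = 1158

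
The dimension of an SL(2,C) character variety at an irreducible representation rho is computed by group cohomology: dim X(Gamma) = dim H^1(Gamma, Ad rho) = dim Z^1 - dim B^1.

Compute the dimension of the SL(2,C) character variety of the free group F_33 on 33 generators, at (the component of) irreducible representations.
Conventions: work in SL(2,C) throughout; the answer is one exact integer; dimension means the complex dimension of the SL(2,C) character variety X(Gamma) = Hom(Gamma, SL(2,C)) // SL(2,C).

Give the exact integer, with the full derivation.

96

The free group F_33: 33 generators, no relators.
A cocycle picks one sl_2 vector per generator freely, giving dim Z^1 = 3*33 = 99.
At an irreducible rho the centralizer of the image in sl_2 is 0, so the coboundary map sl_2 -> Z^1 is injective: dim B^1 = 3.
Therefore dim X = 99 - 3 = 96.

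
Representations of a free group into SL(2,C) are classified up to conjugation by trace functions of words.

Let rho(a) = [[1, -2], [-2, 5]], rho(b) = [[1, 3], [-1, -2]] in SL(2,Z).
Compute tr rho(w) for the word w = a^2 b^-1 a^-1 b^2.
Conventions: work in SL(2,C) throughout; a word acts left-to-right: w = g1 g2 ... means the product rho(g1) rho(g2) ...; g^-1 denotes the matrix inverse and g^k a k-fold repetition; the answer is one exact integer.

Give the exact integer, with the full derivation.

rho(a) = [[1, -2], [-2, 5]]
... * rho(a) = [[1, -2], [-2, 5]]  ->  [[5, -12], [-12, 29]]
... * rho(b^-1) = [[-2, -3], [1, 1]]  ->  [[-22, -27], [53, 65]]
... * rho(a^-1) = [[5, 2], [2, 1]]  ->  [[-164, -71], [395, 171]]
... * rho(b) = [[1, 3], [-1, -2]]  ->  [[-93, -350], [224, 843]]
... * rho(b) = [[1, 3], [-1, -2]]  ->  [[257, 421], [-619, -1014]]
tr = 257 + -1014 = -757

-757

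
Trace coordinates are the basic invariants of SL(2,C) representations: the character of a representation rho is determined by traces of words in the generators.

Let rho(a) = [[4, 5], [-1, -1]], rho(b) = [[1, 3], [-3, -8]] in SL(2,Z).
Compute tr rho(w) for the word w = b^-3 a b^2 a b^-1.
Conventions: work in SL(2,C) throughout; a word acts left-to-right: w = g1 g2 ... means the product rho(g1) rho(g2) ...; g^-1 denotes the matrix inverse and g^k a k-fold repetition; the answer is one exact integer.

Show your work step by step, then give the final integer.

83167

rho(b^-1) = [[-8, -3], [3, 1]]
... * rho(b^-1) = [[-8, -3], [3, 1]]  ->  [[55, 21], [-21, -8]]
... * rho(b^-1) = [[-8, -3], [3, 1]]  ->  [[-377, -144], [144, 55]]
... * rho(a) = [[4, 5], [-1, -1]]  ->  [[-1364, -1741], [521, 665]]
... * rho(b) = [[1, 3], [-3, -8]]  ->  [[3859, 9836], [-1474, -3757]]
... * rho(b) = [[1, 3], [-3, -8]]  ->  [[-25649, -67111], [9797, 25634]]
... * rho(a) = [[4, 5], [-1, -1]]  ->  [[-35485, -61134], [13554, 23351]]
... * rho(b^-1) = [[-8, -3], [3, 1]]  ->  [[100478, 45321], [-38379, -17311]]
tr = 100478 + -17311 = 83167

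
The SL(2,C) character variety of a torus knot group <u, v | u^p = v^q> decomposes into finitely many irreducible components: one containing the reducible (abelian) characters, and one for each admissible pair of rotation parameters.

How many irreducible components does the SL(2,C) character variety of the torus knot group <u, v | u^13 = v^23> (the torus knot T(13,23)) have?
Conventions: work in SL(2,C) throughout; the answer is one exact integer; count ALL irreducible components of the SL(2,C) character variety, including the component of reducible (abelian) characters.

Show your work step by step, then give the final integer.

In the torus knot group T(13,23), u^13 = v^23 is central, so an irreducible representation sends it to +I or -I (Schur).
So on each irreducible component the traces are pinned: tr(u) = 2*cos(pi*alpha/13) with 1 <= alpha <= 12, tr(v) = 2*cos(pi*beta/23) with 1 <= beta <= 22.
u^13 = (-1)^alpha I and v^23 = (-1)^beta I must agree, so alpha and beta have equal parity.
Counting: 6 odd alphas x 11 odd betas + 6 even alphas x 11 even betas = 66 + 66 = 132.
components with irreducible characters: 132; plus the single component of reducible (abelian) characters: total 133.

133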